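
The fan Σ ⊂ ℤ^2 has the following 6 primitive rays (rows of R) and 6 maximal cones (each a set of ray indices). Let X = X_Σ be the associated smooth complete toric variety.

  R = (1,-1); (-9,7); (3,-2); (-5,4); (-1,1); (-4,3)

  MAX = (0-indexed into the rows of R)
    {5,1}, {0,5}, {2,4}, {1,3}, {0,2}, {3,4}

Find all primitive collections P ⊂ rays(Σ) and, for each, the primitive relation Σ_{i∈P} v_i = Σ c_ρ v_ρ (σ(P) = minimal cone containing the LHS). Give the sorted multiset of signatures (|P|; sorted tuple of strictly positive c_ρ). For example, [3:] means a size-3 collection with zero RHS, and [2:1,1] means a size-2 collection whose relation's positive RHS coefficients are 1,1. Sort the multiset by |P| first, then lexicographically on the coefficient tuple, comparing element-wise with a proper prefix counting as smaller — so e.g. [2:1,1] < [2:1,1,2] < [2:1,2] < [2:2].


Primitive collections (9):

  P={0,4}:  v_{0} + v_{4} = 0 — sig = [2:]
  P={0,3}:  v_{0} + v_{3} = v_{5} — sig = [2:1]
  P={2,5}:  v_{2} + v_{5} = v_{4} — sig = [2:1]
  P={3,5}:  v_{3} + v_{5} = v_{1} — sig = [2:1]
  P={4,5}:  v_{4} + v_{5} = v_{3} — sig = [2:1]
  P={1,2}:  v_{1} + v_{2} = v_{3} + v_{4} — sig = [2:1,1]
  P={0,1}:  v_{0} + v_{1} = 2·v_{5} — sig = [2:2]
  P={1,4}:  v_{1} + v_{4} = 2·v_{3} — sig = [2:2]
  P={2,3}:  v_{2} + v_{3} = 2·v_{4} — sig = [2:2]

Sorted signature multiset PRS(X):
    |P|=2: 9 collections, coeffs (), (1), (1), (1), (1), (1,1), (2), (2), (2)


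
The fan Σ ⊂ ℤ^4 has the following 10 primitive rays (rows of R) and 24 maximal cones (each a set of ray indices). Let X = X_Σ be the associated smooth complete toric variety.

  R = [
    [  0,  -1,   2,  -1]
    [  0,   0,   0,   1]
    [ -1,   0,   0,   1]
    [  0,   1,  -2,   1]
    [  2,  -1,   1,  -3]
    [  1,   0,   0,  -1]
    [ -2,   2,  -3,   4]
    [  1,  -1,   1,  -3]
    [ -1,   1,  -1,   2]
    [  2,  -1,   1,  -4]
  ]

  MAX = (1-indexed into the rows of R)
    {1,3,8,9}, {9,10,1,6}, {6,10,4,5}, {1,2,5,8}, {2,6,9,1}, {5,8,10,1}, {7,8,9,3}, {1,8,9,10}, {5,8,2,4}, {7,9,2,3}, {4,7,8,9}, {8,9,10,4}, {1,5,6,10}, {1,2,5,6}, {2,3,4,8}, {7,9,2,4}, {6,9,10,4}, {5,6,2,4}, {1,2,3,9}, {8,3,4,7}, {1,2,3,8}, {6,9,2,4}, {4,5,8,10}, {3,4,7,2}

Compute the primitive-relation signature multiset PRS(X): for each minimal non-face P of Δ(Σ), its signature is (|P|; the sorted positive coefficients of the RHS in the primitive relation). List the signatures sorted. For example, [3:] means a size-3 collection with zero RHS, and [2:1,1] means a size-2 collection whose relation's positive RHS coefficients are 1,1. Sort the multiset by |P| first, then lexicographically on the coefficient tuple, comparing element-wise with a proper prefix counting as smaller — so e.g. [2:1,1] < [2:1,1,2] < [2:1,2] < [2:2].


The 14 primitive collections of Σ (r=10, n=4):

  P={1,4}:  v_{1} + v_{4} = 0  ⇒ sig = [2:]
  P={3,6}:  v_{3} + v_{6} = 0  ⇒ sig = [2:]
  P={2,10}:  v_{2} + v_{10} = v_{5}  ⇒ sig = [2:1]
  P={3,10}:  v_{3} + v_{10} = v_{8}  ⇒ sig = [2:1]
  P={5,7}:  v_{5} + v_{7} = v_{4}  ⇒ sig = [2:1]
  P={5,9}:  v_{5} + v_{9} = v_{6}  ⇒ sig = [2:1]
  P={6,8}:  v_{6} + v_{8} = v_{10}  ⇒ sig = [2:1]
  P={1,7}:  v_{1} + v_{7} = v_{3} + v_{9}  ⇒ sig = [2:1,1]
  P={3,5}:  v_{3} + v_{5} = v_{2} + v_{8}  ⇒ sig = [2:1,1]
  P={6,7}:  v_{6} + v_{7} = v_{4} + v_{9}  ⇒ sig = [2:1,1]
  P={7,10}:  v_{7} + v_{10} = v_{4} + v_{8} + v_{9}  ⇒ sig = [2:1,1,1]
  P={2,8,9}:  v_{2} + v_{8} + v_{9} = 0  ⇒ sig = [3:]
  P={3,4,9}:  v_{3} + v_{4} + v_{9} = v_{7}  ⇒ sig = [3:1]
  P={2,7,8}:  v_{2} + v_{7} + v_{8} = v_{3} + v_{4}  ⇒ sig = [3:1,1]

Hence PRS(X_Σ) =
    [2:]
    [2:]
    [2:1]
    [2:1]
    [2:1]
    [2:1]
    [2:1]
    [2:1,1]
    [2:1,1]
    [2:1,1]
    [2:1,1,1]
    [3:]
    [3:1]
    [3:1,1]


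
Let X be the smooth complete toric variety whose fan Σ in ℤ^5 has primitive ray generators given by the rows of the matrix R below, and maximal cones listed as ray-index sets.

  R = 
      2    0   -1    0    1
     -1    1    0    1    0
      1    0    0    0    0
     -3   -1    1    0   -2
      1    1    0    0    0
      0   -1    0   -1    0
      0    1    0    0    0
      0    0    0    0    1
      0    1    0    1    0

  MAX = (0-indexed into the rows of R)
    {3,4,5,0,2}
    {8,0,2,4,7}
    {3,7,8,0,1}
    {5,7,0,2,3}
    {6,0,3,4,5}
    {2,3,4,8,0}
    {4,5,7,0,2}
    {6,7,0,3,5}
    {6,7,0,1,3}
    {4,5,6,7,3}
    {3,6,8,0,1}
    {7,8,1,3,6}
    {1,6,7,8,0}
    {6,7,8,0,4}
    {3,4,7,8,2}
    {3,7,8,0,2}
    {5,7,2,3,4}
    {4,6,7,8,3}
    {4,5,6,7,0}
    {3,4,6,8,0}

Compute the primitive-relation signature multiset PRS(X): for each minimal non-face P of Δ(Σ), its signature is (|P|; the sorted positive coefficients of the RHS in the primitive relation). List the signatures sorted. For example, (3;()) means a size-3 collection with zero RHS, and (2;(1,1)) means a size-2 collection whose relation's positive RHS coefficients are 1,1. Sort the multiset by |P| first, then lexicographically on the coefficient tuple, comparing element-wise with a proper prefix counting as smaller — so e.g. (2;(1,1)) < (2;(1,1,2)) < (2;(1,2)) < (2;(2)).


Primitive collections (7):

  P={5,8}:  v_{5} + v_{8} = 0  ⇒ sig = (2;())
  P={1,2}:  v_{1} + v_{2} = v_{8}  ⇒ sig = (2;(1))
  P={2,6}:  v_{2} + v_{6} = v_{4}  ⇒ sig = (2;(1))
  P={1,4}:  v_{1} + v_{4} = v_{6} + v_{8}  ⇒ sig = (2;(1,1))
  P={1,5}:  v_{1} + v_{5} = v_{0} + v_{3} + v_{6} + v_{7}  ⇒ sig = (2;(1,1,1,1))
  P={0,3,4,7}:  v_{0} + v_{3} + v_{4} + v_{7} = 0  ⇒ sig = (4;())
  P={0,3,6,7,8}:  v_{0} + v_{3} + v_{6} + v_{7} + v_{8} = v_{1}  ⇒ sig = (5;(1))

so the primitive-relation signature multiset is
[(2;()), (2;(1)), (2;(1)), (2;(1,1)), (2;(1,1,1,1)), (4;()), (5;(1))]


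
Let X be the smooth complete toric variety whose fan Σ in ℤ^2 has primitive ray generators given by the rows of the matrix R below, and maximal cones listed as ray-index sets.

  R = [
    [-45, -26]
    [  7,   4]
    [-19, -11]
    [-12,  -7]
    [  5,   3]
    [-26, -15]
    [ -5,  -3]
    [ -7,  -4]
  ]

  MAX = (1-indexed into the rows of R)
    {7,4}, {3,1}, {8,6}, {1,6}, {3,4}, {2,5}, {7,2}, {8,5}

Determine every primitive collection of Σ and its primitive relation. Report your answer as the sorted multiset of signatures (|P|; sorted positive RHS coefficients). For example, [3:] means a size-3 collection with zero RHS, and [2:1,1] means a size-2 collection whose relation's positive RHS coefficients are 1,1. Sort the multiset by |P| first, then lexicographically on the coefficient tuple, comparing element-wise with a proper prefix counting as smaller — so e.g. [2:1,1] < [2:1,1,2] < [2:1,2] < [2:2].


The 20 primitive collections of Σ (r=8, n=2):

  P = {2,8}:  v_{2} + v_{8} = 0  ⟹  sig = [2:]
  P = {5,7}:  v_{5} + v_{7} = 0  ⟹  sig = [2:]
  P = {2,3}:  v_{2} + v_{3} = v_{4}  ⟹  sig = [2:1]
  P = {2,4}:  v_{2} + v_{4} = v_{7}  ⟹  sig = [2:1]
  P = {2,6}:  v_{2} + v_{6} = v_{3}  ⟹  sig = [2:1]
  P = {3,6}:  v_{3} + v_{6} = v_{1}  ⟹  sig = [2:1]
  P = {3,8}:  v_{3} + v_{8} = v_{6}  ⟹  sig = [2:1]
  P = {4,5}:  v_{4} + v_{5} = v_{8}  ⟹  sig = [2:1]
  P = {4,8}:  v_{4} + v_{8} = v_{3}  ⟹  sig = [2:1]
  P = {7,8}:  v_{7} + v_{8} = v_{4}  ⟹  sig = [2:1]
  P = {6,7}:  v_{6} + v_{7} = v_{3} + v_{4}  ⟹  sig = [2:1,1]
  P = {1,5}:  v_{1} + v_{5} = v_{6} + 2·v_{8}  ⟹  sig = [2:1,2]
  P = {1,7}:  v_{1} + v_{7} = 2·v_{3} + v_{4}  ⟹  sig = [2:1,2]
  P = {1,2}:  v_{1} + v_{2} = 2·v_{3}  ⟹  sig = [2:2]
  P = {1,8}:  v_{1} + v_{8} = 2·v_{6}  ⟹  sig = [2:2]
  P = {3,5}:  v_{3} + v_{5} = 2·v_{8}  ⟹  sig = [2:2]
  P = {3,7}:  v_{3} + v_{7} = 2·v_{4}  ⟹  sig = [2:2]
  P = {4,6}:  v_{4} + v_{6} = 2·v_{3}  ⟹  sig = [2:2]
  P = {1,4}:  v_{1} + v_{4} = 3·v_{3}  ⟹  sig = [2:3]
  P = {5,6}:  v_{5} + v_{6} = 3·v_{8}  ⟹  sig = [2:3]

Signatures (|P|; sorted positive RHS coefficients), sorted:
[[2:], [2:], [2:1], [2:1], [2:1], [2:1], [2:1], [2:1], [2:1], [2:1], [2:1,1], [2:1,2], [2:1,2], [2:2], [2:2], [2:2], [2:2], [2:2], [2:3], [2:3]]


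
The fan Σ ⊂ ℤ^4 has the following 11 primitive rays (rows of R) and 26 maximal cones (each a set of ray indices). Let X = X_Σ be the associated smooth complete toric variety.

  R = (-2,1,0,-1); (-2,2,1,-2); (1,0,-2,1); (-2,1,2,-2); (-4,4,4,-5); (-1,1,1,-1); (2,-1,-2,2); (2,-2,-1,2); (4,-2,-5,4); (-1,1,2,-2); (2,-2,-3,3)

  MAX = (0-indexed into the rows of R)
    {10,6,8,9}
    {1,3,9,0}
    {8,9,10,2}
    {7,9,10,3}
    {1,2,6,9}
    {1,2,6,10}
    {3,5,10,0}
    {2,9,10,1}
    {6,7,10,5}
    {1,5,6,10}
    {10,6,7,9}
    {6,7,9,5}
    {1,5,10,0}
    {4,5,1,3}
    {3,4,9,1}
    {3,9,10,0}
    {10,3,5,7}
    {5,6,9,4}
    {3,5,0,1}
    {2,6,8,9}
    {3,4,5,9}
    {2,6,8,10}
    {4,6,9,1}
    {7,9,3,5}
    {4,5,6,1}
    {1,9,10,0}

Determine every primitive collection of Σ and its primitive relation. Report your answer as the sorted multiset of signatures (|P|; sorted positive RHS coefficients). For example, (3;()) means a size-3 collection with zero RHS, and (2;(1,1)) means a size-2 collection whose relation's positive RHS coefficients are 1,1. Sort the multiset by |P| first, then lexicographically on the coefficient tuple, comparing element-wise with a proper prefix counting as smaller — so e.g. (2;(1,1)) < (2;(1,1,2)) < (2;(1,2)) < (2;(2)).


Primitive collections (24):

  • {1,7}:  v_{1} + v_{7} = 0 ; sig = (2;())
  • {3,6}:  v_{3} + v_{6} = 0 ; sig = (2;())
  • {4,10}:  v_{4} + v_{10} = v_{1} ; sig = (2;(1))
  • {0,6}:  v_{0} + v_{6} = v_{1} + v_{10} ; sig = (2;(1,1))
  • {0,7}:  v_{0} + v_{7} = v_{3} + v_{10} ; sig = (2;(1,1))
  • {2,5}:  v_{2} + v_{5} = v_{1} + v_{6} ; sig = (2;(1,1))
  • {4,7}:  v_{4} + v_{7} = v_{5} + v_{9} ; sig = (2;(1,1))
  • {5,8}:  v_{5} + v_{8} = v_{2} + v_{6} ; sig = (2;(1,1))
  • {2,3}:  v_{2} + v_{3} = v_{1} + v_{9} + v_{10} ; sig = (2;(1,1,1))
  • {2,7}:  v_{2} + v_{7} = v_{6} + v_{9} + v_{10} ; sig = (2;(1,1,1))
  • {3,8}:  v_{3} + v_{8} = v_{2} + v_{9} + v_{10} ; sig = (2;(1,1,1))
  • {4,8}:  v_{4} + v_{8} = v_{1} + v_{2} + v_{6} + v_{9} ; sig = (2;(1,1,1,1))
  • {0,8}:  v_{0} + v_{8} = v_{1} + v_{2} + v_{9} + 2·v_{10} ; sig = (2;(1,1,1,2))
  • {2,4}:  v_{2} + v_{4} = 2·v_{1} + v_{6} + v_{9} ; sig = (2;(1,1,2))
  • {0,4}:  v_{0} + v_{4} = 2·v_{1} + v_{3} ; sig = (2;(1,2))
  • {0,2}:  v_{0} + v_{2} = 2·v_{1} + v_{9} + 2·v_{10} ; sig = (2;(1,2,2))
  • {1,8}:  v_{1} + v_{8} = 2·v_{2} ; sig = (2;(2))
  • {7,8}:  v_{7} + v_{8} = 2·v_{6} + 2·v_{9} + 2·v_{10} ; sig = (2;(2,2,2))
  • {5,9,10}:  v_{5} + v_{9} + v_{10} = 0 ; sig = (3;())
  • {1,3,10}:  v_{1} + v_{3} + v_{10} = v_{0} ; sig = (3;(1))
  • {1,5,9}:  v_{1} + v_{5} + v_{9} = v_{4} ; sig = (3;(1))
  • {0,5,9}:  v_{0} + v_{5} + v_{9} = v_{1} + v_{3} ; sig = (3;(1,1))
  • {1,6,9,10}:  v_{1} + v_{6} + v_{9} + v_{10} = v_{2} ; sig = (4;(1))
  • {2,6,9,10}:  v_{2} + v_{6} + v_{9} + v_{10} = v_{8} ; sig = (4;(1))

Hence PRS(X_Σ) =
    |P|=2: 18 collections, coeffs (), (), (1), (1,1), (1,1), (1,1), (1,1), (1,1), (1,1,1), (1,1,1), (1,1,1), (1,1,1,1), (1,1,1,2), (1,1,2), (1,2), (1,2,2), (2), (2,2,2)
    |P|=3: 4 collections, coeffs (), (1), (1), (1,1)
    |P|=4: 2 collections, coeffs (1), (1)


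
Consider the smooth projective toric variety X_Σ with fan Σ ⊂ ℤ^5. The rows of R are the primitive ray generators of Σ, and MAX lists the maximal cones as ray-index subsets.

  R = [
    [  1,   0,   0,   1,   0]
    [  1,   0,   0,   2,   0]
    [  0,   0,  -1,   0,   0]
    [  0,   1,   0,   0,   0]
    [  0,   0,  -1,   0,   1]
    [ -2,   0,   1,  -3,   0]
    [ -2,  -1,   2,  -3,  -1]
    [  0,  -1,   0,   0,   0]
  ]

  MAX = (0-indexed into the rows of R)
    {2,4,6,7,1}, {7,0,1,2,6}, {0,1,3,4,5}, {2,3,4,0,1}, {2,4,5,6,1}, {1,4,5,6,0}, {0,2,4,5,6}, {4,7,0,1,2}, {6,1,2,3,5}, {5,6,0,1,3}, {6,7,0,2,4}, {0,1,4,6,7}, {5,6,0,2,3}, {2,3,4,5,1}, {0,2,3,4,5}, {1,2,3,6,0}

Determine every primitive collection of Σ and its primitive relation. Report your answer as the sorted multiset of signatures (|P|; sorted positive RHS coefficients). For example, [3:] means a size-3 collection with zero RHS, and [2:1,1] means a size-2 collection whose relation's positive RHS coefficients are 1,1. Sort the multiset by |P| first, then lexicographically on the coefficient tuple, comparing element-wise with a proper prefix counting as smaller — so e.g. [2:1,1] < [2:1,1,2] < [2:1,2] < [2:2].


5 collections generate NE(X_Σ); each relation:

  {3,7}:  v_{3} + v_{7} = 0  ⇒ sig = [2:]
  {5,7}:  v_{5} + v_{7} = v_{4} + v_{6}  ⇒ sig = [2:1,1]
  {3,4,6}:  v_{3} + v_{4} + v_{6} = v_{5}  ⇒ sig = [3:1]
  {0,1,2,5}:  v_{0} + v_{1} + v_{2} + v_{5} = 0  ⇒ sig = [4:]
  {0,1,2,4,6}:  v_{0} + v_{1} + v_{2} + v_{4} + v_{6} = v_{7}  ⇒ sig = [5:1]

Sorted signature multiset PRS(X):
[[2:], [2:1,1], [3:1], [4:], [5:1]]


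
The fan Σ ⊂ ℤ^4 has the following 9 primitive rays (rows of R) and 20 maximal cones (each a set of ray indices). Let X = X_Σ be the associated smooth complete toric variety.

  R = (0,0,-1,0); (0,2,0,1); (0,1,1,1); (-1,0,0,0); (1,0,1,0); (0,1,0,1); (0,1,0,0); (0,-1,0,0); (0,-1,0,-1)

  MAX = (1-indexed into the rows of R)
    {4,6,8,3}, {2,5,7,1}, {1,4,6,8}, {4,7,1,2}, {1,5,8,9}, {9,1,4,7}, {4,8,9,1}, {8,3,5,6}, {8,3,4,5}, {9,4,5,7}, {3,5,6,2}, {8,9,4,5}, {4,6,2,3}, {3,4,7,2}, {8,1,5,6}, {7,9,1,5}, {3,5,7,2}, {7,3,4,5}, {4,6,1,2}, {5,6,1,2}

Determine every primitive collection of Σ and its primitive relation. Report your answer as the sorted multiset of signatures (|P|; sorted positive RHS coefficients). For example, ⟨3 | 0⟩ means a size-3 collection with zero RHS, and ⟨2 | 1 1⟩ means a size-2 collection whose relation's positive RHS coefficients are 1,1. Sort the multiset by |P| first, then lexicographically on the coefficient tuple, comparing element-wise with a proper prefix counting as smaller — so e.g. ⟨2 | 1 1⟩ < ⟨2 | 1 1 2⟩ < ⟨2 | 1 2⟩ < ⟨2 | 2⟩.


Δ(Σ) — 9 vertices, 10 min non-faces:

  P = {6,9}:  v_{6} + v_{9} = 0  so sig = ⟨2 | 0⟩
  P = {7,8}:  v_{7} + v_{8} = 0  so sig = ⟨2 | 0⟩
  P = {1,3}:  v_{1} + v_{3} = v_{6}  so sig = ⟨2 | 1⟩
  P = {2,8}:  v_{2} + v_{8} = v_{6}  so sig = ⟨2 | 1⟩
  P = {2,9}:  v_{2} + v_{9} = v_{7}  so sig = ⟨2 | 1⟩
  P = {6,7}:  v_{6} + v_{7} = v_{2}  so sig = ⟨2 | 1⟩
  P = {3,9}:  v_{3} + v_{9} = v_{4} + v_{5}  so sig = ⟨2 | 1 1⟩
  P = {1,4,5}:  v_{1} + v_{4} + v_{5} = 0  so sig = ⟨3 | 0⟩
  P = {4,5,6}:  v_{4} + v_{5} + v_{6} = v_{3}  so sig = ⟨3 | 1⟩
  P = {2,4,5}:  v_{2} + v_{4} + v_{5} = v_{3} + v_{7}  so sig = ⟨3 | 1 1⟩

Sorted signature multiset PRS(X):
    |P|=2: 7 collections, coeffs (), (), (1), (1), (1), (1), (1,1)
    |P|=3: 3 collections, coeffs (), (1), (1,1)


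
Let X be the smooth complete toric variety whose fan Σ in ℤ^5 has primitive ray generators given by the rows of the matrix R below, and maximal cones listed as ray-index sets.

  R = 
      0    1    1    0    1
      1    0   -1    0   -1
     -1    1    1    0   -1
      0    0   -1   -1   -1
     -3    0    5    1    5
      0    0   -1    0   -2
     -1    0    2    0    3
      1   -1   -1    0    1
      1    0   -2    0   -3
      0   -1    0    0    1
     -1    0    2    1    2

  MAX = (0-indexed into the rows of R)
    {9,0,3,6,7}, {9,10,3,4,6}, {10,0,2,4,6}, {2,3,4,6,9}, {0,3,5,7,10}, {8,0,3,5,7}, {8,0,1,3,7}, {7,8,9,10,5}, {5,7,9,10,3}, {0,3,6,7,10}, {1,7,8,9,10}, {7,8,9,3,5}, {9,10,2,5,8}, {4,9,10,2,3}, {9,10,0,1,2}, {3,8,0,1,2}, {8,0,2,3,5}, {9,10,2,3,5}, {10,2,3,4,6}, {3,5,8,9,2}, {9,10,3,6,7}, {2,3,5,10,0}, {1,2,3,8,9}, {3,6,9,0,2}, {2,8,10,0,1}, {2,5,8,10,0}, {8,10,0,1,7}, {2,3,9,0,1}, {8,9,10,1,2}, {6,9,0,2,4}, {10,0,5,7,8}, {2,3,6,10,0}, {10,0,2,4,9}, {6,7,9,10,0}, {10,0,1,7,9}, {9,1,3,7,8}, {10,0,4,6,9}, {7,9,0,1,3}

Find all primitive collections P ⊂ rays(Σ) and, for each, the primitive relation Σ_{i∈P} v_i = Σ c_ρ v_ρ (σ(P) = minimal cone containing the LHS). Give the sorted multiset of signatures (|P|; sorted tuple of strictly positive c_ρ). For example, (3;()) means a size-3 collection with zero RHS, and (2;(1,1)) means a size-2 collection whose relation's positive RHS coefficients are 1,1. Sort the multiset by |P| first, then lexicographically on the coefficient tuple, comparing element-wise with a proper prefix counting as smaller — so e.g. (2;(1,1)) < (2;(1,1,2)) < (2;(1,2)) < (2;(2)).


16 minimal non-faces of Δ(Σ) (on 11 rays):

  {2,7}:  v_{2} + v_{7} = 0  ⟹  sig = (2;())
  {6,8}:  v_{6} + v_{8} = 0  ⟹  sig = (2;())
  {1,5}:  v_{1} + v_{5} = v_{8}  ⟹  sig = (2;(1))
  {1,6}:  v_{1} + v_{6} = v_{0} + v_{9}  ⟹  sig = (2;(1,1))
  {5,6}:  v_{5} + v_{6} = v_{3} + v_{10}  ⟹  sig = (2;(1,1))
  {4,7}:  v_{4} + v_{7} = v_{6} + v_{9} + v_{10}  ⟹  sig = (2;(1,1,1))
  {4,8}:  v_{4} + v_{8} = v_{2} + v_{9} + v_{10}  ⟹  sig = (2;(1,1,1))
  {1,4}:  v_{1} + v_{4} = v_{0} + v_{2} + 2·v_{9} + v_{10}  ⟹  sig = (2;(1,1,1,2))
  {4,5}:  v_{4} + v_{5} = v_{2} + v_{3} + v_{9} + 2·v_{10}  ⟹  sig = (2;(1,1,1,2))
  {0,5,9}:  v_{0} + v_{5} + v_{9} = 0  ⟹  sig = (3;())
  {1,3,10}:  v_{1} + v_{3} + v_{10} = 0  ⟹  sig = (3;())
  {0,8,9}:  v_{0} + v_{8} + v_{9} = v_{1}  ⟹  sig = (3;(1))
  {3,8,10}:  v_{3} + v_{8} + v_{10} = v_{5}  ⟹  sig = (3;(1))
  {0,3,4}:  v_{0} + v_{3} + v_{4} = v_{2} + 2·v_{6}  ⟹  sig = (3;(1,2))
  {0,3,9,10}:  v_{0} + v_{3} + v_{9} + v_{10} = v_{6}  ⟹  sig = (4;(1))
  {2,6,9,10}:  v_{2} + v_{6} + v_{9} + v_{10} = v_{4}  ⟹  sig = (4;(1))

so the primitive-relation signature multiset is
    |P|=2: 9 collections, coeffs (), (), (1), (1,1), (1,1), (1,1,1), (1,1,1), (1,1,1,2), (1,1,1,2)
    |P|=3: 5 collections, coeffs (), (), (1), (1), (1,2)
    |P|=4: 2 collections, coeffs (1), (1)


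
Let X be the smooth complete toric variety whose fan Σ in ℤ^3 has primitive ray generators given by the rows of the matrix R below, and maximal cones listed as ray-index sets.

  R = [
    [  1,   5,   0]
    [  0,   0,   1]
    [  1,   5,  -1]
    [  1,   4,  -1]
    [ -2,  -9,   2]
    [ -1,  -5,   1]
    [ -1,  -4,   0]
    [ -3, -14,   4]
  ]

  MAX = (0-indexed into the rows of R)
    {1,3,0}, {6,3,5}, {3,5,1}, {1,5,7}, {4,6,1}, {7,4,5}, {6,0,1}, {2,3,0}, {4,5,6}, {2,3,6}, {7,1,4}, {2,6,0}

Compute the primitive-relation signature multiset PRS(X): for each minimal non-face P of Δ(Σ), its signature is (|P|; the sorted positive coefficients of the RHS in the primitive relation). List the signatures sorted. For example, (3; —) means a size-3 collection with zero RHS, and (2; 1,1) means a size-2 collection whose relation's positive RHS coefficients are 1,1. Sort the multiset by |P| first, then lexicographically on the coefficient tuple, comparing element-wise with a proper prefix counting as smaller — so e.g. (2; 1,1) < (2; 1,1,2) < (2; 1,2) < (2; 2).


14 collections generate NE(X_Σ); each relation:

  P={2,5}:  v_{2} + v_{5} = 0 — sig = (2; —)
  P={0,5}:  v_{0} + v_{5} = v_{1} — sig = (2; 1)
  P={1,2}:  v_{1} + v_{2} = v_{0} — sig = (2; 1)
  P={3,4}:  v_{3} + v_{4} = v_{5} — sig = (2; 1)
  P={2,4}:  v_{2} + v_{4} = v_{1} + v_{6} — sig = (2; 1,1)
  P={2,7}:  v_{2} + v_{7} = v_{1} + v_{4} — sig = (2; 1,1)
  P={0,4}:  v_{0} + v_{4} = 2·v_{1} + v_{6} — sig = (2; 1,2)
  P={0,7}:  v_{0} + v_{7} = 2·v_{1} + v_{4} — sig = (2; 1,2)
  P={3,7}:  v_{3} + v_{7} = v_{1} + 2·v_{5} — sig = (2; 1,2)
  P={6,7}:  v_{6} + v_{7} = 2·v_{4} — sig = (2; 2)
  P={1,3,6}:  v_{1} + v_{3} + v_{6} = 0 — sig = (3; —)
  P={0,3,6}:  v_{0} + v_{3} + v_{6} = v_{2} — sig = (3; 1)
  P={1,4,5}:  v_{1} + v_{4} + v_{5} = v_{7} — sig = (3; 1)
  P={1,5,6}:  v_{1} + v_{5} + v_{6} = v_{4} — sig = (3; 1)

Sorted signature multiset PRS(X):
    |P|=2: 10 collections, coeffs (), (1), (1), (1), (1,1), (1,1), (1,2), (1,2), (1,2), (2)
    |P|=3: 4 collections, coeffs (), (1), (1), (1)


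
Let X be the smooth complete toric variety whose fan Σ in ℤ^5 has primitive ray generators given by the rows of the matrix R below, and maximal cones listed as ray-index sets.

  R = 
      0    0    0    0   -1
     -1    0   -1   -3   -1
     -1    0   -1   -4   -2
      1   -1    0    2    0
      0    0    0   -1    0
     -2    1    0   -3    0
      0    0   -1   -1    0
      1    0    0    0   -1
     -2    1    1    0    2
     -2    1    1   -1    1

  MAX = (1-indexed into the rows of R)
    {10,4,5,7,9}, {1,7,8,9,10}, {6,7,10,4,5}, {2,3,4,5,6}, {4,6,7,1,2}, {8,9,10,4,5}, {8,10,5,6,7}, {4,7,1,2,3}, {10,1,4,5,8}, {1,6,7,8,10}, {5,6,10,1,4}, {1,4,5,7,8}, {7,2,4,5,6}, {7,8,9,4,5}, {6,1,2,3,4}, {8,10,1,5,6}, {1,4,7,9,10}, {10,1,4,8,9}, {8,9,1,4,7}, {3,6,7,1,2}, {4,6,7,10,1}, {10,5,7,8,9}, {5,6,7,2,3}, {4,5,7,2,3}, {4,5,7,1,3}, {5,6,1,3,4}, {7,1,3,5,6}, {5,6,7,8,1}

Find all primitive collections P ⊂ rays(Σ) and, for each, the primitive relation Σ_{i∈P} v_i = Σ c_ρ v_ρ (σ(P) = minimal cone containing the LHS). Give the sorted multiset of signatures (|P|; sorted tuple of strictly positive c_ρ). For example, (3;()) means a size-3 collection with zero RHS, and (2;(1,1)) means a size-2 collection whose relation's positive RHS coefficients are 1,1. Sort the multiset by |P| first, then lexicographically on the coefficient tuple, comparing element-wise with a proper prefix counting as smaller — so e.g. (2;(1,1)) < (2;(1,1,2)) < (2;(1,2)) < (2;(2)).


Δ(Σ) — 10 vertices, 14 min non-faces:

  • {2,9}:  v_{2} + v_{9} = v_{4} + v_{6} + v_{7} + v_{10} ; sig = (2;(1,1,1,1))
  • {3,10}:  v_{3} + v_{10} = v_{1} + v_{4} + v_{5} + 2·v_{6} ; sig = (2;(1,1,1,2))
  • {2,10}:  v_{2} + v_{10} = v_{4} + 2·v_{6} ; sig = (2;(1,2))
  • {3,9}:  v_{3} + v_{9} = v_{4} + 2·v_{6} ; sig = (2;(1,2))
  • {6,9}:  v_{6} + v_{9} = v_{7} + 2·v_{10} ; sig = (2;(1,2))
  • {2,8}:  v_{2} + v_{8} = 2·v_{1} + 2·v_{5} + v_{7} ; sig = (2;(1,2,2))
  • {3,8}:  v_{3} + v_{8} = 3·v_{1} + 3·v_{5} + v_{7} ; sig = (2;(1,3,3))
  • {1,2,5}:  v_{1} + v_{2} + v_{5} = v_{3} ; sig = (3;(1))
  • {1,5,9}:  v_{1} + v_{5} + v_{9} = v_{10} ; sig = (3;(1))
  • {4,6,8}:  v_{4} + v_{6} + v_{8} = v_{1} + v_{5} ; sig = (3;(1,1))
  • {4,7,8,10}:  v_{4} + v_{7} + v_{8} + v_{10} = 0 ; sig = (4;())
  • {1,5,7,10}:  v_{1} + v_{5} + v_{7} + v_{10} = v_{6} ; sig = (4;(1))
  • {3,4,6,7}:  v_{3} + v_{4} + v_{6} + v_{7} = 2·v_{2} ; sig = (4;(2))
  • {1,4,5,6,7}:  v_{1} + v_{4} + v_{5} + v_{6} + v_{7} = v_{2} ; sig = (5;(1))

Signatures (|P|; sorted positive RHS coefficients), sorted:
    (2;(1,1,1,1))
    (2;(1,1,1,2))
    (2;(1,2))
    (2;(1,2))
    (2;(1,2))
    (2;(1,2,2))
    (2;(1,3,3))
    (3;(1))
    (3;(1))
    (3;(1,1))
    (4;())
    (4;(1))
    (4;(2))
    (5;(1))


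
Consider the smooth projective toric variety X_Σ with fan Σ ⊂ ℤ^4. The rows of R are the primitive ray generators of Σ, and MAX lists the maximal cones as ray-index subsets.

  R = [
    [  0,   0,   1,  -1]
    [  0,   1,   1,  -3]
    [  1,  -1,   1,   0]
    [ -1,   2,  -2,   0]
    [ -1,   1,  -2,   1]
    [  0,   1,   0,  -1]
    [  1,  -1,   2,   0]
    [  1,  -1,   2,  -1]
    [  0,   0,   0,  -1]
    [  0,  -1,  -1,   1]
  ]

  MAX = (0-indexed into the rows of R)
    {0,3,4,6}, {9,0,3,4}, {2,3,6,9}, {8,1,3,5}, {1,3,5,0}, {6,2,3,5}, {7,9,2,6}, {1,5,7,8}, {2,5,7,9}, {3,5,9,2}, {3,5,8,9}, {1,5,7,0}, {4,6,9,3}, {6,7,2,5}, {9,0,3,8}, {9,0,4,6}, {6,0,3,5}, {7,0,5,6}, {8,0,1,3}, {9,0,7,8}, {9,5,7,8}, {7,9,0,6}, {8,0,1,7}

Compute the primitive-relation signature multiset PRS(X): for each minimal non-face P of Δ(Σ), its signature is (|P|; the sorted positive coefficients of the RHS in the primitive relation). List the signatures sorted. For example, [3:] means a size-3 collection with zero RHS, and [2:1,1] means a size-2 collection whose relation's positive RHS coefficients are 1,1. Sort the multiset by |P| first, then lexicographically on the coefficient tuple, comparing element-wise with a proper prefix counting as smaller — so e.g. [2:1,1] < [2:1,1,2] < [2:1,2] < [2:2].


16 collections generate NE(X_Σ); each relation:

  P = {4,7}:  v_{4} + v_{7} = 0 — sig = [2:]
  P = {0,2}:  v_{0} + v_{2} = v_{7} — sig = [2:1]
  P = {3,7}:  v_{3} + v_{7} = v_{5} — sig = [2:1]
  P = {4,5}:  v_{4} + v_{5} = v_{3} — sig = [2:1]
  P = {6,8}:  v_{6} + v_{8} = v_{7} — sig = [2:1]
  P = {1,2}:  v_{1} + v_{2} = v_{5} + v_{7} + v_{8} — sig = [2:1,1,1]
  P = {1,4}:  v_{1} + v_{4} = v_{0} + v_{3} + v_{8} — sig = [2:1,1,1]
  P = {1,6}:  v_{1} + v_{6} = v_{0} + v_{5} + v_{7} — sig = [2:1,1,1]
  P = {2,4}:  v_{2} + v_{4} = v_{3} + v_{6} + v_{9} — sig = [2:1,1,1]
  P = {2,8}:  v_{2} + v_{8} = v_{5} + v_{7} + v_{9} — sig = [2:1,1,1]
  P = {4,8}:  v_{4} + v_{8} = v_{0} + v_{3} + v_{9} — sig = [2:1,1,1]
  P = {1,9}:  v_{1} + v_{9} = 2·v_{8} — sig = [2:2]
  P = {0,5,8}:  v_{0} + v_{5} + v_{8} = v_{1} — sig = [3:1]
  P = {0,5,9}:  v_{0} + v_{5} + v_{9} = v_{8} — sig = [3:1]
  P = {5,6,9}:  v_{5} + v_{6} + v_{9} = v_{2} — sig = [3:1]
  P = {0,3,6,9}:  v_{0} + v_{3} + v_{6} + v_{9} = 0 — sig = [4:]

Hence PRS(X_Σ) =
[[2:], [2:1], [2:1], [2:1], [2:1], [2:1,1,1], [2:1,1,1], [2:1,1,1], [2:1,1,1], [2:1,1,1], [2:1,1,1], [2:2], [3:1], [3:1], [3:1], [4:]]


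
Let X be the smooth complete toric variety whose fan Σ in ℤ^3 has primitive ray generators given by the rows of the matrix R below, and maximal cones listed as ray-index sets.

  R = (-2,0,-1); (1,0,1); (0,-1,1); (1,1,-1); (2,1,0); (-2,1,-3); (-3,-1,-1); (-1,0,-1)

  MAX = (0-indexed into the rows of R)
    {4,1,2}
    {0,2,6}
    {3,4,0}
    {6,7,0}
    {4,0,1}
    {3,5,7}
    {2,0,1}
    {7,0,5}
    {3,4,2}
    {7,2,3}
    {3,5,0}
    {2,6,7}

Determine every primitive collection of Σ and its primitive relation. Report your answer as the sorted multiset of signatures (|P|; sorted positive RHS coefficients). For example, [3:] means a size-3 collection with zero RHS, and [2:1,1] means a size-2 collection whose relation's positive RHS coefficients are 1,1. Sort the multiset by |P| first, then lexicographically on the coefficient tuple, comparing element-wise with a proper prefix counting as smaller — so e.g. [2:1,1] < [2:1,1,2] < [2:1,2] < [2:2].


Δ(Σ) — 8 vertices, 14 min non-faces:

  • {1,7}:  v_{1} + v_{7} = 0  ⇒ sig = [2:]
  • {1,3}:  v_{1} + v_{3} = v_{4}  ⇒ sig = [2:1]
  • {4,6}:  v_{4} + v_{6} = v_{7}  ⇒ sig = [2:1]
  • {4,7}:  v_{4} + v_{7} = v_{3}  ⇒ sig = [2:1]
  • {1,5}:  v_{1} + v_{5} = v_{0} + v_{3}  ⇒ sig = [2:1,1]
  • {1,6}:  v_{1} + v_{6} = v_{0} + v_{2}  ⇒ sig = [2:1,1]
  • {4,5}:  v_{4} + v_{5} = v_{0} + 2·v_{3}  ⇒ sig = [2:1,2]
  • {5,6}:  v_{5} + v_{6} = v_{0} + 3·v_{7}  ⇒ sig = [2:1,3]
  • {2,5}:  v_{2} + v_{5} = 2·v_{7}  ⇒ sig = [2:2]
  • {3,6}:  v_{3} + v_{6} = 2·v_{7}  ⇒ sig = [2:2]
  • {0,2,4}:  v_{0} + v_{2} + v_{4} = 0  ⇒ sig = [3:]
  • {0,2,3}:  v_{0} + v_{2} + v_{3} = v_{7}  ⇒ sig = [3:1]
  • {0,2,7}:  v_{0} + v_{2} + v_{7} = v_{6}  ⇒ sig = [3:1]
  • {0,3,7}:  v_{0} + v_{3} + v_{7} = v_{5}  ⇒ sig = [3:1]

Hence PRS(X_Σ) =
{ [2:],  [2:1] ×3,  [2:1,1] ×2,  [2:1,2],  [2:1,3],  [2:2] ×2,  [3:],  [3:1] ×3 }


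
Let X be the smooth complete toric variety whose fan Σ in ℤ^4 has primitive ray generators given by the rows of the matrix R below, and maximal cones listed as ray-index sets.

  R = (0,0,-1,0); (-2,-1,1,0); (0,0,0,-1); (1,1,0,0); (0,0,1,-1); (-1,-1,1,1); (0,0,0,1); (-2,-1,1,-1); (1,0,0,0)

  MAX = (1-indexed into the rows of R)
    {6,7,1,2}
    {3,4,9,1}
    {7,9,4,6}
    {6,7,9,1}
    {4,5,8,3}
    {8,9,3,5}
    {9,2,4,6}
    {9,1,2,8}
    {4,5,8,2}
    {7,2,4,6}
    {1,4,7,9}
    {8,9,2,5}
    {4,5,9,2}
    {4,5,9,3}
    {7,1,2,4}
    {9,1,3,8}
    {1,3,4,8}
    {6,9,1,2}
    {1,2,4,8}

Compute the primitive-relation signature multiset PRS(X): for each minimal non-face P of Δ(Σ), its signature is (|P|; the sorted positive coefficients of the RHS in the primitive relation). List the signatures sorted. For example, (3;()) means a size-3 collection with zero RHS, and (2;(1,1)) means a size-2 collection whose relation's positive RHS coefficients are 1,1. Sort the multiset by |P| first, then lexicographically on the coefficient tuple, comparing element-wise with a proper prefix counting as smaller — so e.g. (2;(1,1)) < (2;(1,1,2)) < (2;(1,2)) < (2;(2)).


12 collections generate NE(X_Σ); each relation:

  • {3,7}:  v_{3} + v_{7} = 0  ⟹  sig = (2;())
  • {1,5}:  v_{1} + v_{5} = v_{3}  ⟹  sig = (2;(1))
  • {2,3}:  v_{2} + v_{3} = v_{8}  ⟹  sig = (2;(1))
  • {7,8}:  v_{7} + v_{8} = v_{2}  ⟹  sig = (2;(1))
  • {3,6}:  v_{3} + v_{6} = v_{2} + v_{9}  ⟹  sig = (2;(1,1))
  • {5,7}:  v_{5} + v_{7} = v_{2} + v_{4} + v_{9}  ⟹  sig = (2;(1,1,1))
  • {6,8}:  v_{6} + v_{8} = 2·v_{2} + v_{9}  ⟹  sig = (2;(1,2))
  • {5,6}:  v_{5} + v_{6} = 2·v_{2} + v_{4} + 2·v_{9}  ⟹  sig = (2;(1,2,2))
  • {1,4,6}:  v_{1} + v_{4} + v_{6} = v_{7}  ⟹  sig = (3;(1))
  • {2,7,9}:  v_{2} + v_{7} + v_{9} = v_{6}  ⟹  sig = (3;(1))
  • {4,8,9}:  v_{4} + v_{8} + v_{9} = v_{5}  ⟹  sig = (3;(1))
  • {1,2,4,9}:  v_{1} + v_{2} + v_{4} + v_{9} = 0  ⟹  sig = (4;())

Sorted signature multiset PRS(X):
{ (2;()),  (2;(1)) ×3,  (2;(1,1)),  (2;(1,1,1)),  (2;(1,2)),  (2;(1,2,2)),  (3;(1)) ×3,  (4;()) }


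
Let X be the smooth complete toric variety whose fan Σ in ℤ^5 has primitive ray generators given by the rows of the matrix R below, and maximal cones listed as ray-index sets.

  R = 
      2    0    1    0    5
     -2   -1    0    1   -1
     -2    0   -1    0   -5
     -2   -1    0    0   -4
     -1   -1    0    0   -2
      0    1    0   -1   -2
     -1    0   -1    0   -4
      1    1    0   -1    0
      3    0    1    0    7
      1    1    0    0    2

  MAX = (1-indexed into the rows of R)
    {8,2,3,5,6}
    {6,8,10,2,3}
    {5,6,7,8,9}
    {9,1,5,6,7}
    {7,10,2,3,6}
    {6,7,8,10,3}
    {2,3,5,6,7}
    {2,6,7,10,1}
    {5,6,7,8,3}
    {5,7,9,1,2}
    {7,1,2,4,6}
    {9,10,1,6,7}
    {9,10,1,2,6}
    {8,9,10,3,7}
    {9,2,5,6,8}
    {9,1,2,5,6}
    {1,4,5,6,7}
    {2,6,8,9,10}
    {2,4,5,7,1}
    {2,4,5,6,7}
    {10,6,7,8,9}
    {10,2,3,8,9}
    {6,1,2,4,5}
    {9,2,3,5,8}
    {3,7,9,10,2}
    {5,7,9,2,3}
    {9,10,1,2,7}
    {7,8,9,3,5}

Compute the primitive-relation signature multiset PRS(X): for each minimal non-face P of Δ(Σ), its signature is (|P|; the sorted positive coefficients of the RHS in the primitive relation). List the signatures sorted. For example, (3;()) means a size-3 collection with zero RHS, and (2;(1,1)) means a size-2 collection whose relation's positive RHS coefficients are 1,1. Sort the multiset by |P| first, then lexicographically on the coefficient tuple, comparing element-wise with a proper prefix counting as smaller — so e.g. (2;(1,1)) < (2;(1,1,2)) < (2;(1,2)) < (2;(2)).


Primitive collections (11):

  P={1,3}:  v_{1} + v_{3} = 0  ⟹  sig = (2;())
  P={5,10}:  v_{5} + v_{10} = 0  ⟹  sig = (2;())
  P={1,8}:  v_{1} + v_{8} = v_{6} + v_{9}  ⟹  sig = (2;(1,1))
  P={4,8}:  v_{4} + v_{8} = v_{5} + v_{6}  ⟹  sig = (2;(1,1))
  P={4,9}:  v_{4} + v_{9} = v_{1} + v_{5}  ⟹  sig = (2;(1,1))
  P={3,4}:  v_{3} + v_{4} = v_{2} + v_{5} + v_{6} + v_{7}  ⟹  sig = (2;(1,1,1,1))
  P={4,10}:  v_{4} + v_{10} = v_{1} + v_{2} + v_{6} + v_{7}  ⟹  sig = (2;(1,1,1,1))
  P={2,7,8}:  v_{2} + v_{7} + v_{8} = v_{3}  ⟹  sig = (3;(1))
  P={3,6,9}:  v_{3} + v_{6} + v_{9} = v_{8}  ⟹  sig = (3;(1))
  P={2,6,7,9}:  v_{2} + v_{6} + v_{7} + v_{9} = 0  ⟹  sig = (4;())
  P={1,2,5,6,7}:  v_{1} + v_{2} + v_{5} + v_{6} + v_{7} = v_{4}  ⟹  sig = (5;(1))

so the primitive-relation signature multiset is
    (2;())
    (2;())
    (2;(1,1))
    (2;(1,1))
    (2;(1,1))
    (2;(1,1,1,1))
    (2;(1,1,1,1))
    (3;(1))
    (3;(1))
    (4;())
    (5;(1))


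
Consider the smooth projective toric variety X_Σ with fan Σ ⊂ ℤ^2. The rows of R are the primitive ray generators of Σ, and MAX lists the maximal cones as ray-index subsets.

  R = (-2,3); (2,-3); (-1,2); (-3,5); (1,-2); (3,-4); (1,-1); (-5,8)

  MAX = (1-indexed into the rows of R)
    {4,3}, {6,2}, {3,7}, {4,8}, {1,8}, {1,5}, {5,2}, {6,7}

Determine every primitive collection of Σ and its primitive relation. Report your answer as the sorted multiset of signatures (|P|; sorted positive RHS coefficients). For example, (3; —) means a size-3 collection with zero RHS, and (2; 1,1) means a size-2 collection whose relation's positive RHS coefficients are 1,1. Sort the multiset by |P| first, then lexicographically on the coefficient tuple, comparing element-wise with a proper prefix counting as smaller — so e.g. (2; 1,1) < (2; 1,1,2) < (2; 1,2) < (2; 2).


Minimal non-faces — 20 found among 8 rays, 8 max cones:

  P={1,2}:  v_{1} + v_{2} = 0  →  sig = (2; —)
  P={3,5}:  v_{3} + v_{5} = 0  →  sig = (2; —)
  P={1,3}:  v_{1} + v_{3} = v_{4}  →  sig = (2; 1)
  P={1,4}:  v_{1} + v_{4} = v_{8}  →  sig = (2; 1)
  P={1,6}:  v_{1} + v_{6} = v_{7}  →  sig = (2; 1)
  P={1,7}:  v_{1} + v_{7} = v_{3}  →  sig = (2; 1)
  P={2,3}:  v_{2} + v_{3} = v_{7}  →  sig = (2; 1)
  P={2,4}:  v_{2} + v_{4} = v_{3}  →  sig = (2; 1)
  P={2,7}:  v_{2} + v_{7} = v_{6}  →  sig = (2; 1)
  P={2,8}:  v_{2} + v_{8} = v_{4}  →  sig = (2; 1)
  P={4,5}:  v_{4} + v_{5} = v_{1}  →  sig = (2; 1)
  P={5,7}:  v_{5} + v_{7} = v_{2}  →  sig = (2; 1)
  P={4,6}:  v_{4} + v_{6} = v_{3} + v_{7}  →  sig = (2; 1,1)
  P={7,8}:  v_{7} + v_{8} = v_{3} + v_{4}  →  sig = (2; 1,1)
  P={3,6}:  v_{3} + v_{6} = 2·v_{7}  →  sig = (2; 2)
  P={3,8}:  v_{3} + v_{8} = 2·v_{4}  →  sig = (2; 2)
  P={4,7}:  v_{4} + v_{7} = 2·v_{3}  →  sig = (2; 2)
  P={5,6}:  v_{5} + v_{6} = 2·v_{2}  →  sig = (2; 2)
  P={5,8}:  v_{5} + v_{8} = 2·v_{1}  →  sig = (2; 2)
  P={6,8}:  v_{6} + v_{8} = 2·v_{3}  →  sig = (2; 2)

so the primitive-relation signature multiset is
{ (2; —) ×2,  (2; 1) ×10,  (2; 1,1) ×2,  (2; 2) ×6 }


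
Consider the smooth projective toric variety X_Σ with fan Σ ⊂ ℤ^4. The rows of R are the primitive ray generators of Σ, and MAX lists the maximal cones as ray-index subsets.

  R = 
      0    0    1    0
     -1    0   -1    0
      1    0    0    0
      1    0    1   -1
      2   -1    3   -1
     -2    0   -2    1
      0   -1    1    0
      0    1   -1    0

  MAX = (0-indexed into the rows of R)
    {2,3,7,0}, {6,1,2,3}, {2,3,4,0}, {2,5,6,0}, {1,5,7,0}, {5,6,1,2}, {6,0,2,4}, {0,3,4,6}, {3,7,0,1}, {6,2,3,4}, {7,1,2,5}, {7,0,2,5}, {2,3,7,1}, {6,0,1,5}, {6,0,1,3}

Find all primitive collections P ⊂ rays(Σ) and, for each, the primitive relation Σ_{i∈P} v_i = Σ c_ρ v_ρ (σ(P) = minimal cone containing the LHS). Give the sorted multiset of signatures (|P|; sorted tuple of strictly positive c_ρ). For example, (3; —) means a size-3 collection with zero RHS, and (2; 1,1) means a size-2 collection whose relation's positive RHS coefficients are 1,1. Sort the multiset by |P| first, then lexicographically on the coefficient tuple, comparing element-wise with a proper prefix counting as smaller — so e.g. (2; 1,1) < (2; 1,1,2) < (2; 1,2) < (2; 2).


Minimal non-faces — 7 found among 8 rays, 15 max cones:

  P={6,7}:  v_{6} + v_{7} = 0 ; sig = (2; —)
  P={3,5}:  v_{3} + v_{5} = v_{1} ; sig = (2; 1)
  P={4,5}:  v_{4} + v_{5} = v_{6} ; sig = (2; 1)
  P={1,4}:  v_{1} + v_{4} = v_{3} + v_{6} ; sig = (2; 1,1)
  P={4,7}:  v_{4} + v_{7} = v_{0} + v_{2} + v_{3} ; sig = (2; 1,1,1)
  P={0,1,2}:  v_{0} + v_{1} + v_{2} = 0 ; sig = (3; —)
  P={0,2,3,6}:  v_{0} + v_{2} + v_{3} + v_{6} = v_{4} ; sig = (4; 1)

Hence PRS(X_Σ) =
    |P|=2: 5 collections, coeffs (), (1), (1), (1,1), (1,1,1)
    |P|=3: 1 collection, coeffs ()
    |P|=4: 1 collection, coeffs (1)


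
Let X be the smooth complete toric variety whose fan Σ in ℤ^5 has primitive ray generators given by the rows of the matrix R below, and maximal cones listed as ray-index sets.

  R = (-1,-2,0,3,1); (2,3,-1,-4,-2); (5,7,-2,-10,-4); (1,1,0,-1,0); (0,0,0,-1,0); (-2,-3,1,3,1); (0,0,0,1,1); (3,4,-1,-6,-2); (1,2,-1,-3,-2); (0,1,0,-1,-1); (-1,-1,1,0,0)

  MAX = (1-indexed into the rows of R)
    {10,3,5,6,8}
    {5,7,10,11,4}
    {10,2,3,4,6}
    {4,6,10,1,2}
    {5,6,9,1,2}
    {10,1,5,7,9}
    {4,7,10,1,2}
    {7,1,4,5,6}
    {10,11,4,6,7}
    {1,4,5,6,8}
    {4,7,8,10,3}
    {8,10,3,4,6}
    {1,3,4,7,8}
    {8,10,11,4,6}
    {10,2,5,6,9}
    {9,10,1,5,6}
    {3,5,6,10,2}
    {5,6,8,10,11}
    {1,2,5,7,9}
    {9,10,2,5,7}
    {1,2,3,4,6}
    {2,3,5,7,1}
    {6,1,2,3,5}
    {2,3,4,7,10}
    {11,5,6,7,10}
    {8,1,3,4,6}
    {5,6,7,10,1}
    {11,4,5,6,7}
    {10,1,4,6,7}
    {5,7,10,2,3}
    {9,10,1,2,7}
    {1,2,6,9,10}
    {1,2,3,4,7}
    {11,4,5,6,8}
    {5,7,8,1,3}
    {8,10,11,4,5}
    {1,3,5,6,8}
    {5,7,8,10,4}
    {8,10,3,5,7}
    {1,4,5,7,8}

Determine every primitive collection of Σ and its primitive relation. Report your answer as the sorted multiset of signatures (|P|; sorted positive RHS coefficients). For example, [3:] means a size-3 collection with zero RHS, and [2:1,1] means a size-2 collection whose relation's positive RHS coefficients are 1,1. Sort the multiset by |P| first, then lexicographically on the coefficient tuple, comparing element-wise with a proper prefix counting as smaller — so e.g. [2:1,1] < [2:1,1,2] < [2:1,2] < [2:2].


Minimal non-faces — 20 found among 11 rays, 40 max cones:

  P={1,11}:  v_{1} + v_{11} = v_{6}  ⟹  sig = [2:1]
  P={2,8}:  v_{2} + v_{8} = v_{3}  ⟹  sig = [2:1]
  P={4,9}:  v_{4} + v_{9} = v_{2}  ⟹  sig = [2:1]
  P={2,11}:  v_{2} + v_{11} = v_{6} + v_{8} + v_{10}  ⟹  sig = [2:1,1,1]
  P={9,11}:  v_{9} + v_{11} = v_{2} + v_{5} + v_{6} + v_{10}  ⟹  sig = [2:1,1,1,1]
  P={3,11}:  v_{3} + v_{11} = v_{6} + 2·v_{8} + v_{10}  ⟹  sig = [2:1,1,2]
  P={8,9}:  v_{8} + v_{9} = 2·v_{2} + v_{5}  ⟹  sig = [2:1,2]
  P={3,9}:  v_{3} + v_{9} = 3·v_{2} + v_{5}  ⟹  sig = [2:1,3]
  P={2,6,7}:  v_{2} + v_{6} + v_{7} = 0  ⟹  sig = [3:]
  P={1,8,10}:  v_{1} + v_{8} + v_{10} = v_{2}  ⟹  sig = [3:1]
  P={2,4,5}:  v_{2} + v_{4} + v_{5} = v_{8}  ⟹  sig = [3:1]
  P={3,6,7}:  v_{3} + v_{6} + v_{7} = v_{8}  ⟹  sig = [3:1]
  P={6,7,8}:  v_{6} + v_{7} + v_{8} = v_{4} + v_{5}  ⟹  sig = [3:1,1]
  P={6,7,9}:  v_{6} + v_{7} + v_{9} = v_{1} + v_{5} + v_{10}  ⟹  sig = [3:1,1,1]
  P={7,8,11}:  v_{7} + v_{8} + v_{11} = 2·v_{4} + 2·v_{5} + v_{10}  ⟹  sig = [3:1,2,2]
  P={1,3,10}:  v_{1} + v_{3} + v_{10} = 2·v_{2}  ⟹  sig = [3:2]
  P={3,4,5}:  v_{3} + v_{4} + v_{5} = 2·v_{8}  ⟹  sig = [3:2]
  P={1,4,5,10}:  v_{1} + v_{4} + v_{5} + v_{10} = 0  ⟹  sig = [4:]
  P={1,2,5,10}:  v_{1} + v_{2} + v_{5} + v_{10} = v_{9}  ⟹  sig = [4:1]
  P={4,5,6,10}:  v_{4} + v_{5} + v_{6} + v_{10} = v_{11}  ⟹  sig = [4:1]

Signatures (|P|; sorted positive RHS coefficients), sorted:
    [2:1]
    [2:1]
    [2:1]
    [2:1,1,1]
    [2:1,1,1,1]
    [2:1,1,2]
    [2:1,2]
    [2:1,3]
    [3:]
    [3:1]
    [3:1]
    [3:1]
    [3:1,1]
    [3:1,1,1]
    [3:1,2,2]
    [3:2]
    [3:2]
    [4:]
    [4:1]
    [4:1]


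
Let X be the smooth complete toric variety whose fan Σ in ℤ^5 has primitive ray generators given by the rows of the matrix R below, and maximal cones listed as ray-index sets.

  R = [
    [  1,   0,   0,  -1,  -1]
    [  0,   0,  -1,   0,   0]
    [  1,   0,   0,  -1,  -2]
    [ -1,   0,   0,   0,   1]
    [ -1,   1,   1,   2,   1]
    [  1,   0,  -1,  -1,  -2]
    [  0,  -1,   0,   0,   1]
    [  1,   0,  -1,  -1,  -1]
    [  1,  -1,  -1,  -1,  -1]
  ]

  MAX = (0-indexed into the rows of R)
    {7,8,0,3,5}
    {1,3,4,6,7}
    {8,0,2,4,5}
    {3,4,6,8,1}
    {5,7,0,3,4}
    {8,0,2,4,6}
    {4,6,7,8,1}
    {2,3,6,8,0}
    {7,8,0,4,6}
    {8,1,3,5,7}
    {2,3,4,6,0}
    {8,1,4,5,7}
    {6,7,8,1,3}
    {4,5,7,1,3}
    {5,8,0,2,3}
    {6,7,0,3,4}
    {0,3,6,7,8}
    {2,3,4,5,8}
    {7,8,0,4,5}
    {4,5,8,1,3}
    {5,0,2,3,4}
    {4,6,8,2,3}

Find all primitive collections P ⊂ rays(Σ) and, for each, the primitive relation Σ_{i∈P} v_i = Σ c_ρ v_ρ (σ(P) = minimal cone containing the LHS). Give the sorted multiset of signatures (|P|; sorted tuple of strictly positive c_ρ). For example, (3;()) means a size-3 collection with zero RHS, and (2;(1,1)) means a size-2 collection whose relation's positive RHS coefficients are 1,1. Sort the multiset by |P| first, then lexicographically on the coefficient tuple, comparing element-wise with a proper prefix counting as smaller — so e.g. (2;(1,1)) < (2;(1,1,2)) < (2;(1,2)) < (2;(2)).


6 collections generate NE(X_Σ); each relation:

  P={0,1}:  v_{0} + v_{1} = v_{7}  ⟹  sig = (2;(1))
  P={1,2}:  v_{1} + v_{2} = v_{5}  ⟹  sig = (2;(1))
  P={5,6}:  v_{5} + v_{6} = v_{8}  ⟹  sig = (2;(1))
  P={2,7}:  v_{2} + v_{7} = v_{0} + v_{5}  ⟹  sig = (2;(1,1))
  P={0,3,4,8}:  v_{0} + v_{3} + v_{4} + v_{8} = 0  ⟹  sig = (4;())
  P={3,4,7,8}:  v_{3} + v_{4} + v_{7} + v_{8} = v_{1}  ⟹  sig = (4;(1))

so the primitive-relation signature multiset is
{ (2;(1)) ×3,  (2;(1,1)),  (4;()),  (4;(1)) }
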